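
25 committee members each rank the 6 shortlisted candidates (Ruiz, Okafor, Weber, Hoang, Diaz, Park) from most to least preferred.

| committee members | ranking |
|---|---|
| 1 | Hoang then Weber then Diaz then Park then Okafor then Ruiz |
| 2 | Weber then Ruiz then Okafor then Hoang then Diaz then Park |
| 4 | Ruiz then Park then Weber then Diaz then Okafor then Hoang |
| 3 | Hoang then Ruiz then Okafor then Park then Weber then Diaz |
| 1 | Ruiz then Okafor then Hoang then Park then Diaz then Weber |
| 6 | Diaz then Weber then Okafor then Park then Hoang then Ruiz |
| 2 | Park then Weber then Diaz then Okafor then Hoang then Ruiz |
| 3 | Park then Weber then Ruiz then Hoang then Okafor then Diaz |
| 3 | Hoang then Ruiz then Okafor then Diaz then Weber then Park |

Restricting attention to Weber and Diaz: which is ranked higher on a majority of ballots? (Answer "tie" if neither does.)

Ballots ranking Weber above Diaz: 1 + 2 + 4 + 3 + 2 + 3 = 15.
Ballots ranking Diaz above Weber: 25 − 15 = 10.
Weber wins the head-to-head 15–10.

Weber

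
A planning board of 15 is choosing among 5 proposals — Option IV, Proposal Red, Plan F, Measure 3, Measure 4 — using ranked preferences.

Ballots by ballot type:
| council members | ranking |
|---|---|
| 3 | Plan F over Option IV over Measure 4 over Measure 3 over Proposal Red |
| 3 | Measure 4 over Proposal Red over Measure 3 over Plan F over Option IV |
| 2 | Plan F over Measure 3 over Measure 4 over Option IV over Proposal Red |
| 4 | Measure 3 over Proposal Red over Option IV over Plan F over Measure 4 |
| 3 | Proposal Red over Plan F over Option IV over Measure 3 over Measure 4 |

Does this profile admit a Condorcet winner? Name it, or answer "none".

none

Pairwise majorities:
Option IV vs Proposal Red: Proposal Red, 10–5.
Option IV–Plan F: Plan F 11–4.
Option IV vs Measure 3: Measure 3, 9–6.
Option IV vs Measure 4: Option IV wins 10–5.
Proposal Red–Plan F: Proposal Red 10–5.
Proposal Red vs Measure 3: Measure 3 wins 9–6.
Proposal Red vs Measure 4: Measure 4 wins 8–7.
Plan F vs Measure 3: Plan F wins 8–7.
Plan F vs Measure 4: Plan F wins 12–3.
Measure 3 vs Measure 4: Measure 3 wins 9–6.
No option is unbeaten: Option IV loses to Proposal Red; Proposal Red loses to Measure 3; Plan F loses to Proposal Red; Measure 3 loses to Plan F; Measure 4 loses to Option IV. In particular Option IV → Measure 4 → Proposal Red → Option IV is a majority cycle — no Condorcet winner exists.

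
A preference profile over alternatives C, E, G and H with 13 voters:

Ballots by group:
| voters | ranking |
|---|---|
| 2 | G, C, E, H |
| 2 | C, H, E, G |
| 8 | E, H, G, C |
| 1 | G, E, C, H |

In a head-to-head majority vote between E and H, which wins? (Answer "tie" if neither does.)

E

Ballots ranking E above H: 2 + 8 + 1 = 11.
Ballots ranking H above E: 13 − 11 = 2.
E wins the head-to-head 11–2.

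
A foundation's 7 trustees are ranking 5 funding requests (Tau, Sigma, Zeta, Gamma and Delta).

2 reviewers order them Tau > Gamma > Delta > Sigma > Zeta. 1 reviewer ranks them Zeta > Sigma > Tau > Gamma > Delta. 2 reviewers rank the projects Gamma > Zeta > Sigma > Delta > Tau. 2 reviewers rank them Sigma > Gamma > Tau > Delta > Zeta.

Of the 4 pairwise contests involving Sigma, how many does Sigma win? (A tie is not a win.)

Sigma against each rival (7 reviewers):
Sigma vs Tau: 1+2+2 = 5 for Sigma, 2 for Tau — Sigma by 5–2.
Sigma vs Zeta: 4 to 3, Sigma.
Sigma vs Gamma: 3 to 4, Gamma.
Sigma vs Delta: 5 to 2, Sigma.
Sigma beats Tau, Zeta, Delta; loses to Gamma — 3 pairwise wins.

3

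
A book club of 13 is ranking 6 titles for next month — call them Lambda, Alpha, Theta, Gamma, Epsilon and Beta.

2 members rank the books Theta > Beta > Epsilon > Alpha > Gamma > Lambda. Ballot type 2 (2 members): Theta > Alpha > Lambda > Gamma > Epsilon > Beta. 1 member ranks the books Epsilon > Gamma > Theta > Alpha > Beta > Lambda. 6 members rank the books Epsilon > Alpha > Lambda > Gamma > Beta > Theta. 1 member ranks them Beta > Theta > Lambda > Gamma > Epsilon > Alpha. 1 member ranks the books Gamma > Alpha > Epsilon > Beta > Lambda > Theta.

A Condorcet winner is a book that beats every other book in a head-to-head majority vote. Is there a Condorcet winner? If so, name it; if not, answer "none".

Head-to-head results (13 members):
Lambda vs Alpha: Lambda preferred on 1 ballot; Alpha wins 12–1.
Lambda vs Theta: 6+1 = 7 for Lambda, 6 for Theta — Lambda by 7–6.
Lambda vs Gamma: 9 to 4, Lambda.
Lambda vs Epsilon: 3 to 10, Epsilon.
Lambda vs Beta: Lambda is ranked higher on 2+6 = 8 ballots, Beta on 5. Lambda wins 8–5.
Alpha vs Theta: 7 to 6, Alpha.
Alpha vs Gamma: 2+2+6 = 10 for Alpha, 3 for Gamma — Alpha by 10–3.
Alpha vs Epsilon: 2+1 = 3 for Alpha, 10 for Epsilon — Epsilon by 10–3.
Alpha vs Beta: 10 to 3, Alpha.
Theta vs Gamma: Theta preferred on 2+2+1 = 5 ballots; Gamma wins 8–5.
Theta vs Epsilon: 2+2+1 = 5 for Theta, 8 for Epsilon — Epsilon by 8–5.
Theta vs Beta: Theta is ranked higher on 2+2+1 = 5 ballots, Beta on 8. Beta wins 8–5.
Gamma vs Epsilon: Gamma preferred on 2+1+1 = 4 ballots; Epsilon wins 9–4.
Gamma vs Beta: Gamma preferred on 2+1+6+1 = 10 ballots; Gamma wins 10–3.
Epsilon vs Beta: Epsilon is ranked higher on 2+1+6+1 = 10 ballots, Beta on 3. Epsilon wins 10–3.
Epsilon defeats every rival head-to-head and is the Condorcet winner.

Epsilon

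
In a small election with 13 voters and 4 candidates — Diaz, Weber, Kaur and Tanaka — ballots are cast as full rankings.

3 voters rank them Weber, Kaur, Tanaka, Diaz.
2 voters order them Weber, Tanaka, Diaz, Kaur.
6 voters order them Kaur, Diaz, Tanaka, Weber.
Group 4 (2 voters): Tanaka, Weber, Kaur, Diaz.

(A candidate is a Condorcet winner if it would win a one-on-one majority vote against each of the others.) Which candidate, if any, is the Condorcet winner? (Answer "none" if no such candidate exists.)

Check each pair by majority over 13 ballots:
Diaz vs Weber: Weber, 7–6.
Diaz vs Kaur: Kaur wins 11–2.
Diaz vs Tanaka: Diaz preferred on 6 ballots; Tanaka wins 7–6.
Weber vs Kaur: Weber wins 7–6.
Weber vs Tanaka: Tanaka wins 8–5.
Kaur vs Tanaka: Kaur is ranked higher on 3+6 = 9 ballots, Tanaka on 4. Kaur wins 9–4.
Every candidate loses at least once (Diaz loses to Weber; Weber loses to Tanaka; Kaur loses to Weber; Tanaka loses to Kaur). The majority relation contains the cycle Weber > Kaur > Tanaka > Weber, so there is no Condorcet winner.

none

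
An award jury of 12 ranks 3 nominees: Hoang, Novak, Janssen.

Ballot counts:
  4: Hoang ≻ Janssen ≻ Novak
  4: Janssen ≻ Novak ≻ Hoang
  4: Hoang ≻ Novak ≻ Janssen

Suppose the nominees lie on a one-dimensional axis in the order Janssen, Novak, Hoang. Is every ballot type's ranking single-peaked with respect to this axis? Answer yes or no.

no

Axis positions: Janssen=1, Novak=2, Hoang=3.
Ballot type 1: ranking walks positions 3-1-2; Janssen is ranked above Novak even though Novak lies between Janssen and the peak Hoang on the axis — preferences dip and rise again. Not single-peaked.
Ballot type 2 (peak Janssen at position 1): ranking walks positions 1-2-3, expanding outward from the peak — single-peaked.
Ballot type 3 (peak Hoang at position 3): ranking walks positions 3-2-1, expanding outward from the peak — single-peaked.
Ballot type 1 violates single-peakedness, so the profile is not single-peaked on this axis.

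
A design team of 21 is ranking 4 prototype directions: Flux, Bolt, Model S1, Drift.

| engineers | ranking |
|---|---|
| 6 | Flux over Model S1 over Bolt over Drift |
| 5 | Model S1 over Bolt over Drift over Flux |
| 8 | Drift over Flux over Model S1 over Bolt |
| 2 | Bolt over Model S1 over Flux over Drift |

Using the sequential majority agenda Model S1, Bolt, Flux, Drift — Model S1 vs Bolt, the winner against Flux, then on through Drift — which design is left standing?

Drift

Round 1: Model S1 vs Bolt — 19–2, Model S1 advances.
Round 2: Model S1 vs Flux — 7–14, Flux advances.
Round 3: Flux vs Drift — 8–13, Drift advances.
Drift survives the agenda.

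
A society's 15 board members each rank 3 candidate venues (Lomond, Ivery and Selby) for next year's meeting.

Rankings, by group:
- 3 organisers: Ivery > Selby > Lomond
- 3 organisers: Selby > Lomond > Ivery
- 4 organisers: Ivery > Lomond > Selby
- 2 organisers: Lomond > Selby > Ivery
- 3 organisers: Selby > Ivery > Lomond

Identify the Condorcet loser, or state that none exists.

Lomond

Pairwise majorities:
Lomond vs Ivery: Ivery wins 10–5.
Lomond vs Selby: Lomond is ranked higher on 4+2 = 6 ballots, Selby on 9. Selby wins 9–6.
Ivery vs Selby: Selby, 8–7.
Lomond loses to every other city — it is the Condorcet loser.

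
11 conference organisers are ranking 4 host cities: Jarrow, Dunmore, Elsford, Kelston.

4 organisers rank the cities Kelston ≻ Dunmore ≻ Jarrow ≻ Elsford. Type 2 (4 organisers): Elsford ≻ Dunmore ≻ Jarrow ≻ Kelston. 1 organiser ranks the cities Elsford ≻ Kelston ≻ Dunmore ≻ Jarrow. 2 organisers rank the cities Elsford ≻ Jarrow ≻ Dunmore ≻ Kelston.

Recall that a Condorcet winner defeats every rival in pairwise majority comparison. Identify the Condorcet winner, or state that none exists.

Elsford

Pairwise majorities:
Jarrow–Dunmore: Dunmore 9–2.
Jarrow–Elsford: Elsford 7–4.
Jarrow–Kelston: Jarrow 6–5.
Dunmore–Elsford: Elsford 7–4.
Dunmore vs Kelston: Dunmore wins 6–5.
Elsford–Kelston: Elsford 7–4.
Only Elsford has no losses; Elsford is the Condorcet winner.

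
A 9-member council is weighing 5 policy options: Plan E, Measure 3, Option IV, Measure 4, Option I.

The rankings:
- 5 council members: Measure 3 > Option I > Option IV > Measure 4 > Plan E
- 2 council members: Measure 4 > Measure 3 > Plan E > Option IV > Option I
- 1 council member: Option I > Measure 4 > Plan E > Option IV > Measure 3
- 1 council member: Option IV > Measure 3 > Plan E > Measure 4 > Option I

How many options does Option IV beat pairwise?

2

Option IV against each rival (9 council members):
Option IV vs Plan E: 5+1 = 6 for Option IV, 3 for Plan E — Option IV by 6–3.
Option IV vs Measure 3: Option IV preferred on 1+1 = 2 ballots; Measure 3 wins 7–2.
Option IV vs Measure 4: 6 to 3, Option IV.
Option IV vs Option I: Option IV is ranked higher on 2+1 = 3 ballots, Option I on 6. Option I wins 6–3.
Option IV beats Plan E, Measure 4; loses to Measure 3, Option I — 2 pairwise wins.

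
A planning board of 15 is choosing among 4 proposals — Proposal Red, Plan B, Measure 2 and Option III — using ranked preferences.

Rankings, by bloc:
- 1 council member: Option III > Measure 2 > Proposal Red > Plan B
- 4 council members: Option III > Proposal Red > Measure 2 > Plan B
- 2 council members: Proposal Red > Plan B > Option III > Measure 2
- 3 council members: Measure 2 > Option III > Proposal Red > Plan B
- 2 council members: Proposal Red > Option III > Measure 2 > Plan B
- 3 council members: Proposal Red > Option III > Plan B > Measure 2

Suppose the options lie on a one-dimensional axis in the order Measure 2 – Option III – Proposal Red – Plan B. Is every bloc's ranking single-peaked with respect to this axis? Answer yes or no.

Axis positions: Measure 2=1, Option III=2, Proposal Red=3, Plan B=4.
Bloc 1 (peak Option III at position 2): ranking walks positions 2-1-3-4, expanding outward from the peak — single-peaked.
Bloc 2 (peak Option III at position 2): ranking walks positions 2-3-1-4, expanding outward from the peak — single-peaked.
Bloc 3 (peak Proposal Red at position 3): ranking walks positions 3-4-2-1, expanding outward from the peak — single-peaked.
Bloc 4 (peak Measure 2 at position 1): ranking walks positions 1-2-3-4, expanding outward from the peak — single-peaked.
Bloc 5 (peak Proposal Red at position 3): ranking walks positions 3-2-1-4, expanding outward from the peak — single-peaked.
Bloc 6 (peak Proposal Red at position 3): ranking walks positions 3-2-4-1, expanding outward from the peak — single-peaked.
Every ranking is single-peaked on this axis.

yes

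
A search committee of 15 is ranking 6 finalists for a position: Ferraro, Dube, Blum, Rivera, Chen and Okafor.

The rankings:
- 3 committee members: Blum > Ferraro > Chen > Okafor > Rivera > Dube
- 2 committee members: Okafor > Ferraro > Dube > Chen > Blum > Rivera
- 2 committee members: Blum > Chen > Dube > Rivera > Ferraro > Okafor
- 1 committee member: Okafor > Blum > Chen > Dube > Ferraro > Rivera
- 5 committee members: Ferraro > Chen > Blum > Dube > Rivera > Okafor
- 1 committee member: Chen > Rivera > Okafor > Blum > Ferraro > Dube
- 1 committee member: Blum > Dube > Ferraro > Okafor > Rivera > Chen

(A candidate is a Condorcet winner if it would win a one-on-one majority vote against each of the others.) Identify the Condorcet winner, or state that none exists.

none

Head-to-head results (15 committee members):
Ferraro vs Dube: Ferraro wins 11–4.
Ferraro vs Blum: Blum wins 8–7.
Ferraro vs Rivera: Ferraro wins 12–3.
Ferraro vs Chen: Ferraro wins 11–4.
Ferraro vs Okafor: Ferraro, 11–4.
Dube vs Blum: Blum wins 13–2.
Dube vs Rivera: Dube wins 11–4.
Dube vs Chen: Chen, 12–3.
Dube vs Okafor: Dube wins 8–7.
Blum–Rivera: Blum 14–1.
Blum vs Chen: Chen wins 8–7.
Blum vs Okafor: Blum wins 11–4.
Rivera vs Chen: Chen, 14–1.
Rivera vs Okafor: Rivera wins 8–7.
Chen vs Okafor: Chen, 11–4.
Every candidate loses at least once (Ferraro loses to Blum; Dube loses to Ferraro; Blum loses to Chen; Rivera loses to Ferraro; Chen loses to Ferraro; Okafor loses to Ferraro). The majority relation contains the cycle Ferraro beats Chen beats Blum beats Ferraro, so there is no Condorcet winner.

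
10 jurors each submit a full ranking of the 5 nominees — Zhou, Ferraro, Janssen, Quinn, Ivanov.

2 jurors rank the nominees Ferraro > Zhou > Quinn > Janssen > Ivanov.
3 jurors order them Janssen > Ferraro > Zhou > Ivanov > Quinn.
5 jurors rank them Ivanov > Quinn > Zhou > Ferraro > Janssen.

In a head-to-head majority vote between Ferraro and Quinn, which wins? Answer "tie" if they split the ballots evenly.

Ballots ranking Ferraro above Quinn: 2 + 3 = 5.
Ballots ranking Quinn above Ferraro: 10 − 5 = 5.
5–5: the pair ties.

tie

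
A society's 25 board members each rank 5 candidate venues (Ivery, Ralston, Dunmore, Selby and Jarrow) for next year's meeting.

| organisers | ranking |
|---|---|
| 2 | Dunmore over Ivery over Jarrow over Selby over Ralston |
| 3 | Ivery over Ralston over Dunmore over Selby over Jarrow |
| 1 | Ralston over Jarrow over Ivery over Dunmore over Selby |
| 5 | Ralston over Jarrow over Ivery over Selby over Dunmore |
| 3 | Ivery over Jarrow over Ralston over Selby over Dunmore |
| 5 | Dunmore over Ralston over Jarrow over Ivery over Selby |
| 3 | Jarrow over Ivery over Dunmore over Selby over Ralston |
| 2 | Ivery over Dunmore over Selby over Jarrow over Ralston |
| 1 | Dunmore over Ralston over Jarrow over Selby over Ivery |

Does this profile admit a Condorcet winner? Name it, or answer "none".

Head-to-head results (25 organisers):
Ivery vs Ralston: Ivery wins 13–12.
Ivery vs Dunmore: Ivery wins 17–8.
Ivery vs Selby: Ivery preferred on 24 ballots; Ivery wins 24–1.
Ivery–Jarrow: Jarrow 15–10.
Ralston–Dunmore: Dunmore 13–12.
Ralston vs Selby: Ralston, 18–7.
Ralston–Jarrow: Ralston 15–10.
Dunmore–Selby: Dunmore 17–8.
Dunmore vs Jarrow: 13 to 12, Dunmore.
Selby vs Jarrow: Jarrow, 20–5.
Every city loses at least once (Ivery loses to Jarrow; Ralston loses to Ivery; Dunmore loses to Ivery; Selby loses to Ivery; Jarrow loses to Ralston). The majority relation contains the cycle Ivery beats Ralston beats Jarrow beats Ivery, so there is no Condorcet winner.

none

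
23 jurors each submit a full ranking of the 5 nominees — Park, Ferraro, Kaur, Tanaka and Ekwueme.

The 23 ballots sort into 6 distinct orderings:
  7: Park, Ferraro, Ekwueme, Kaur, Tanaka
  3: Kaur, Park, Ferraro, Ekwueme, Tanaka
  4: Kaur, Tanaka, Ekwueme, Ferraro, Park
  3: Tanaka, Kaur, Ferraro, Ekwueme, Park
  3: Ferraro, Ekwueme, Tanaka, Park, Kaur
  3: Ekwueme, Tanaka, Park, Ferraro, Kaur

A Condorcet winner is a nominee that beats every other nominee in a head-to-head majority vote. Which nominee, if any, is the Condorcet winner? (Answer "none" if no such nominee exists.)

Pairwise majorities:
Park vs Ferraro: Park, 13–10.
Park–Kaur: Park 13–10.
Park–Tanaka: Tanaka 13–10.
Park vs Ekwueme: Ekwueme wins 13–10.
Ferraro vs Kaur: Ferraro, 13–10.
Ferraro–Tanaka: Ferraro 13–10.
Ferraro–Ekwueme: Ferraro 16–7.
Kaur vs Tanaka: Kaur, 14–9.
Kaur–Ekwueme: Ekwueme 13–10.
Tanaka–Ekwueme: Ekwueme 16–7.
Every nominee loses at least once (Park loses to Tanaka; Ferraro loses to Park; Kaur loses to Park; Tanaka loses to Ferraro; Ekwueme loses to Ferraro). The majority relation contains the cycle Park → Ferraro → Tanaka → Park, so there is no Condorcet winner.

none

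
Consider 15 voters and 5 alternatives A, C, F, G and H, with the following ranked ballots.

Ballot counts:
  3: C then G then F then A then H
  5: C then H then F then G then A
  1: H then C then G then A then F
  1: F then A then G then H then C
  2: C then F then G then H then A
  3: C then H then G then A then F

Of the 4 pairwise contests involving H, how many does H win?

3

H against each rival (15 voters):
H vs A: H preferred on 5+1+2+3 = 11 ballots; H wins 11–4.
H vs C: C wins 13–2.
H vs F: H preferred on 5+1+3 = 9 ballots; H wins 9–6.
H vs G: 9 to 6, H.
H beats A, F, G; loses to C — 3 pairwise wins.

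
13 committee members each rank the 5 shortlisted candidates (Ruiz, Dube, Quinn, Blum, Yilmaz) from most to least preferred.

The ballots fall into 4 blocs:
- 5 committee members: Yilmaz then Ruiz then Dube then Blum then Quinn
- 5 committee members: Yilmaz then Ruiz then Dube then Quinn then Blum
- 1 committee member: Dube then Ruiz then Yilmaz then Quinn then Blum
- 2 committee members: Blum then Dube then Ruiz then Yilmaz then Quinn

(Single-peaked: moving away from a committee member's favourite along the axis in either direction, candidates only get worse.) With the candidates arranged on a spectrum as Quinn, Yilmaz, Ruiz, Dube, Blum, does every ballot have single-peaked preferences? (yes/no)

yes

Axis positions: Quinn=1, Yilmaz=2, Ruiz=3, Dube=4, Blum=5.
Bloc 1 (peak Yilmaz at position 2): ranking walks positions 2-3-4-5-1, expanding outward from the peak — single-peaked.
Bloc 2 (peak Yilmaz at position 2): ranking walks positions 2-3-4-1-5, expanding outward from the peak — single-peaked.
Bloc 3 (peak Dube at position 4): ranking walks positions 4-3-2-1-5, expanding outward from the peak — single-peaked.
Bloc 4 (peak Blum at position 5): ranking walks positions 5-4-3-2-1, expanding outward from the peak — single-peaked.
Every ranking is single-peaked on this axis.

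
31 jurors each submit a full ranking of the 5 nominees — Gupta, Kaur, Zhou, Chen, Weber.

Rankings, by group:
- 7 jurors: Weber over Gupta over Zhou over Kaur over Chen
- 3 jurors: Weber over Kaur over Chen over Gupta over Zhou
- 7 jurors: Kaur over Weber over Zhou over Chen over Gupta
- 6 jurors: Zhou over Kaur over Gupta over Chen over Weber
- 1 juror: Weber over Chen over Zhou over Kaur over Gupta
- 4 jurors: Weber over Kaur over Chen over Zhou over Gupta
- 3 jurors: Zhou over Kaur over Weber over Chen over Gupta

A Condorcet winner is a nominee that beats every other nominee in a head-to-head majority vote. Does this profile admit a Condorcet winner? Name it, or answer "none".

Head-to-head results (31 jurors):
Gupta vs Kaur: Gupta preferred on 7 ballots; Kaur wins 24–7.
Gupta vs Zhou: Gupta is ranked higher on 7+3 = 10 ballots, Zhou on 21. Zhou wins 21–10.
Gupta vs Chen: 13 to 18, Chen.
Gupta vs Weber: 6 to 25, Weber.
Kaur vs Zhou: Kaur preferred on 3+7+4 = 14 ballots; Zhou wins 17–14.
Kaur vs Chen: 30 to 1, Kaur.
Kaur vs Weber: Kaur preferred on 7+6+3 = 16 ballots; Kaur wins 16–15.
Zhou vs Chen: Zhou is ranked higher on 7+7+6+3 = 23 ballots, Chen on 8. Zhou wins 23–8.
Zhou vs Weber: 9 to 22, Weber.
Chen vs Weber: Chen is ranked higher on 6 ballots, Weber on 25. Weber wins 25–6.
Every nominee loses at least once (Gupta loses to Kaur; Kaur loses to Zhou; Zhou loses to Weber; Chen loses to Kaur; Weber loses to Kaur). The majority relation contains the cycle Kaur → Weber → Zhou → Kaur, so there is no Condorcet winner.

none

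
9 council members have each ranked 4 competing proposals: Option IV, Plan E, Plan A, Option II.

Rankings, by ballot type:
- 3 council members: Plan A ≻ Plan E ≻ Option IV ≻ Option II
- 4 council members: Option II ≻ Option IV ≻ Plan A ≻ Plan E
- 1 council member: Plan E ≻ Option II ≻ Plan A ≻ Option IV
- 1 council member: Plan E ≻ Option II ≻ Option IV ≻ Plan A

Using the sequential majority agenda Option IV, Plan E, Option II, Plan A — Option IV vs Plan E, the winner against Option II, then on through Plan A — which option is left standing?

Round 1: Option IV vs Plan E — 4–5, Plan E advances.
Round 2: Plan E vs Option II — 5–4, Plan E advances.
Round 3: Plan E vs Plan A — 2–7, Plan A advances.
The agenda winner is Plan A.

Plan A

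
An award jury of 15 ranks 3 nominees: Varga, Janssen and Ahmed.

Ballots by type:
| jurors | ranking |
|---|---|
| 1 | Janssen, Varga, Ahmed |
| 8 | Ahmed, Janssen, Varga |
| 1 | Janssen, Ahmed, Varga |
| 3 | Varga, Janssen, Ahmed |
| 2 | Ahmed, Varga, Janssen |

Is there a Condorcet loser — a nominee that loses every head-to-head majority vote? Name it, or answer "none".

Varga

Pairwise majorities:
Varga–Janssen: Janssen 10–5.
Varga vs Ahmed: 1+3 = 4 for Varga, 11 for Ahmed — Ahmed by 11–4.
Janssen vs Ahmed: Ahmed, 10–5.
Only Varga has no wins; Varga is the Condorcet loser.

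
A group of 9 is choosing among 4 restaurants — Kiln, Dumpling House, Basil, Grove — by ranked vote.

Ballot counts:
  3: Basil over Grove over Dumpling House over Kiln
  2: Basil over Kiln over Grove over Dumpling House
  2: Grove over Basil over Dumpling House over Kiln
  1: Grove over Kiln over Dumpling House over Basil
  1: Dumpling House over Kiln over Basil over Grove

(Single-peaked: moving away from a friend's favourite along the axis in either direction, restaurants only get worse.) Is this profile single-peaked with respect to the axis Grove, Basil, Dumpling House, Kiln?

no

Axis positions: Grove=1, Basil=2, Dumpling House=3, Kiln=4.
Group 1 (peak Basil at position 2): ranking walks positions 2-1-3-4, expanding outward from the peak — single-peaked.
Group 2: ranking walks positions 2-4-1-3; Kiln is ranked above Dumpling House even though Dumpling House lies between Kiln and the peak Basil on the axis — preferences dip and rise again. Not single-peaked.
Group 3 (peak Grove at position 1): ranking walks positions 1-2-3-4, expanding outward from the peak — single-peaked.
Group 4: ranking walks positions 1-4-3-2; Kiln is ranked above Basil even though Basil lies between Kiln and the peak Grove on the axis — preferences dip and rise again. Not single-peaked.
Group 5 (peak Dumpling House at position 3): ranking walks positions 3-4-2-1, expanding outward from the peak — single-peaked.
Group 2 violates single-peakedness, so the profile is not single-peaked on this axis.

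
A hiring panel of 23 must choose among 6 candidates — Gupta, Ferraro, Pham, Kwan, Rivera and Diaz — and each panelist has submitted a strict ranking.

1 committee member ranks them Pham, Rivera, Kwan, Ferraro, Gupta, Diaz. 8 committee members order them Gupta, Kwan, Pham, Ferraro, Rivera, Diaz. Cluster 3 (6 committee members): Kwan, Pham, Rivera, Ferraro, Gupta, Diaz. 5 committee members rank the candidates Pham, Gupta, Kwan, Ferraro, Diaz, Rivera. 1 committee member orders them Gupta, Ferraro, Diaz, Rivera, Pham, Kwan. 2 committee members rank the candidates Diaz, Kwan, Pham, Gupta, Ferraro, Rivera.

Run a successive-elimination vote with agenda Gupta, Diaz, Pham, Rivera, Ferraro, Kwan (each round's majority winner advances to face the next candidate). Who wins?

Round 1: Gupta vs Diaz — 21–2, Gupta advances.
Round 2: Gupta vs Pham — 9–14, Pham advances.
Round 3: Pham vs Rivera — 22–1, Pham advances.
Round 4: Pham vs Ferraro — 22–1, Pham advances.
Round 5: Pham vs Kwan — 7–16, Kwan advances.
The agenda winner is Kwan.

Kwan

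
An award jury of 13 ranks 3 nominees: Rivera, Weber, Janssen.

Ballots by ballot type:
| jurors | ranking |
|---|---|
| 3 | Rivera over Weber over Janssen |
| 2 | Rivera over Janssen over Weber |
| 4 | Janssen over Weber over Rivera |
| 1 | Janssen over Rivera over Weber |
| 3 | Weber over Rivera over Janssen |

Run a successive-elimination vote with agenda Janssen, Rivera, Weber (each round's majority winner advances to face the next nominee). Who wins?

Weber

Round 1: Janssen vs Rivera — 5–8, Rivera advances.
Round 2: Rivera vs Weber — 6–7, Weber advances.
The agenda winner is Weber.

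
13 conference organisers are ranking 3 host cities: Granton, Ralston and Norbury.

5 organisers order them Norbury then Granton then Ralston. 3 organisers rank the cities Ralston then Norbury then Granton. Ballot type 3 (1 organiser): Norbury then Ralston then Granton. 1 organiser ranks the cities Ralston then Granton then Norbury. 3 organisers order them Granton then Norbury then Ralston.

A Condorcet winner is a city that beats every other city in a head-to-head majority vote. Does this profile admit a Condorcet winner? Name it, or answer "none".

Pairwise majorities:
Granton–Ralston: Granton 8–5.
Granton vs Norbury: Granton is ranked higher on 1+3 = 4 ballots, Norbury on 9. Norbury wins 9–4.
Ralston vs Norbury: Norbury wins 9–4.
Norbury beats each of Granton, Ralston — Norbury is the Condorcet winner.

Norbury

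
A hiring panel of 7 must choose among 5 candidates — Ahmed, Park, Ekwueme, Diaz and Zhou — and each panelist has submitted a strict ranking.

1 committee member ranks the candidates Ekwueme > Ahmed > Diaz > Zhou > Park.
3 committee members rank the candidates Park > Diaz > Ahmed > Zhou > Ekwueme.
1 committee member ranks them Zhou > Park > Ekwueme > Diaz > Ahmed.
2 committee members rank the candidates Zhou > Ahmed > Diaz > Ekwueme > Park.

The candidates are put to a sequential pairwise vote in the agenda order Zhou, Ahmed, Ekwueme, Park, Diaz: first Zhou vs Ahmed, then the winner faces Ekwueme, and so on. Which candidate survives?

Park

Round 1: Zhou vs Ahmed — 3–4, Ahmed advances.
Round 2: Ahmed vs Ekwueme — 5–2, Ahmed advances.
Round 3: Ahmed vs Park — 3–4, Park advances.
Round 4: Park vs Diaz — 4–3, Park advances.
The agenda winner is Park.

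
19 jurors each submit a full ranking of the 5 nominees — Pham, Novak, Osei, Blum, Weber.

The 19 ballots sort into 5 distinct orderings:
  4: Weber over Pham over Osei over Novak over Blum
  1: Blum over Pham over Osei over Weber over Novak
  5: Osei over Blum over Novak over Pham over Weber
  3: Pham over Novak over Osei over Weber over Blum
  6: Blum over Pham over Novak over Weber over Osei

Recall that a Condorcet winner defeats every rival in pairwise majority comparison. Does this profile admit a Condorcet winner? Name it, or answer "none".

none

Pairwise majorities:
Pham vs Novak: Pham is ranked higher on 4+1+3+6 = 14 ballots, Novak on 5. Pham wins 14–5.
Pham vs Osei: Pham preferred on 4+1+3+6 = 14 ballots; Pham wins 14–5.
Pham vs Blum: Pham preferred on 4+3 = 7 ballots; Blum wins 12–7.
Pham vs Weber: Pham preferred on 1+5+3+6 = 15 ballots; Pham wins 15–4.
Novak vs Osei: 9 to 10, Osei.
Novak vs Blum: Novak preferred on 4+3 = 7 ballots; Blum wins 12–7.
Novak vs Weber: Novak preferred on 5+3+6 = 14 ballots; Novak wins 14–5.
Osei vs Blum: Osei preferred on 4+5+3 = 12 ballots; Osei wins 12–7.
Osei vs Weber: Osei is ranked higher on 1+5+3 = 9 ballots, Weber on 10. Weber wins 10–9.
Blum vs Weber: 12 to 7, Blum.
No nominee is unbeaten: Pham loses to Blum; Novak loses to Pham; Osei loses to Pham; Blum loses to Osei; Weber loses to Pham. In particular Pham beats Osei beats Blum beats Pham is a majority cycle — no Condorcet winner exists.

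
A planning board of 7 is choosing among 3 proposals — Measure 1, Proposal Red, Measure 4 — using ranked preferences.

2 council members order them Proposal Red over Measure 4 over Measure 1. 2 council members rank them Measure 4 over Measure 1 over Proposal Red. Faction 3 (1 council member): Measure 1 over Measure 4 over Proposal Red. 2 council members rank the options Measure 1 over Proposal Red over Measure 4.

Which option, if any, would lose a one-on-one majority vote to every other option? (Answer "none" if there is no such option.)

none

Pairwise majorities:
Measure 1 vs Proposal Red: Measure 1 wins 5–2.
Measure 1 vs Measure 4: 3 to 4, Measure 4.
Proposal Red vs Measure 4: 2+2 = 4 for Proposal Red, 3 for Measure 4 — Proposal Red by 4–3.
Every option wins at least one matchup (Measure 1 beats Proposal Red; Proposal Red beats Measure 4; Measure 4 beats Measure 1), so there is no Condorcet loser.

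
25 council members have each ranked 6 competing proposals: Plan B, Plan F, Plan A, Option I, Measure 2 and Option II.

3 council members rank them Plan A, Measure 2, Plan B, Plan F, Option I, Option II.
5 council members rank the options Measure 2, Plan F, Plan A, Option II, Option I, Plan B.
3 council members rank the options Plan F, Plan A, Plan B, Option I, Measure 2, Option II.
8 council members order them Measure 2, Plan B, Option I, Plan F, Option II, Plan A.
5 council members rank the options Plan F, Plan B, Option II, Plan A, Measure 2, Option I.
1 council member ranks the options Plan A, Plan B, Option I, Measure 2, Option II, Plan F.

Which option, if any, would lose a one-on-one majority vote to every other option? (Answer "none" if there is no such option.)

none

Pairwise majorities:
Plan B vs Plan F: Plan F wins 13–12.
Plan B vs Plan A: 13 to 12, Plan B.
Plan B–Option I: Plan B 20–5.
Plan B vs Measure 2: 3+5+1 = 9 for Plan B, 16 for Measure 2 — Measure 2 by 16–9.
Plan B–Option II: Plan B 20–5.
Plan F–Plan A: Plan F 21–4.
Plan F vs Option I: Plan F is ranked higher on 3+5+3+5 = 16 ballots, Option I on 9. Plan F wins 16–9.
Plan F–Measure 2: Measure 2 17–8.
Plan F vs Option II: Plan F, 24–1.
Plan A–Option I: Plan A 17–8.
Plan A vs Measure 2: 12 to 13, Measure 2.
Plan A vs Option II: 3+5+3+1 = 12 for Plan A, 13 for Option II — Option II by 13–12.
Option I vs Measure 2: Measure 2, 21–4.
Option I vs Option II: Option I wins 15–10.
Measure 2 vs Option II: Measure 2, 20–5.
No option is winless: Plan B beats Plan A; Plan F beats Plan B; Plan A beats Option I; Option I beats Option II; Measure 2 beats Plan B; Option II beats Plan A. There is no Condorcet loser.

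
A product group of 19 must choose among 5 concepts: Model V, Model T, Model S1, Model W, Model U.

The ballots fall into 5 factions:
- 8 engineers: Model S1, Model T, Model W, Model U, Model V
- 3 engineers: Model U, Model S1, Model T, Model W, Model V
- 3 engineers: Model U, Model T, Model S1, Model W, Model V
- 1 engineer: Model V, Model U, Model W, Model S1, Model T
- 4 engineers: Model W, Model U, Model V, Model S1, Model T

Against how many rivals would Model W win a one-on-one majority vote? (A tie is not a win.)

2

Model W against each rival (19 engineers):
Model W vs Model V: Model W is ranked higher on 8+3+3+4 = 18 ballots, Model V on 1. Model W wins 18–1.
Model W vs Model T: 5 to 14, Model T.
Model W vs Model S1: Model W is ranked higher on 1+4 = 5 ballots, Model S1 on 14. Model S1 wins 14–5.
Model W vs Model U: 12 to 7, Model W.
Model W beats Model V, Model U; loses to Model T, Model S1 — 2 pairwise wins.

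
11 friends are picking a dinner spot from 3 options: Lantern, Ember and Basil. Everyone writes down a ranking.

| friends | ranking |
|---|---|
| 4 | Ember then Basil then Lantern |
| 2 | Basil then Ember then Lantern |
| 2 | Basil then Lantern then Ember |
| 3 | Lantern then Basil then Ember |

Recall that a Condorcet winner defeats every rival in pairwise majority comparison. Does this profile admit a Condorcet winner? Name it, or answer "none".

Basil

Head-to-head results (11 friends):
Lantern vs Ember: Ember wins 6–5.
Lantern vs Basil: 3 for Lantern, 8 for Basil — Basil by 8–3.
Ember vs Basil: 4 for Ember, 7 for Basil — Basil by 7–4.
Basil beats each of Lantern, Ember — Basil is the Condorcet winner.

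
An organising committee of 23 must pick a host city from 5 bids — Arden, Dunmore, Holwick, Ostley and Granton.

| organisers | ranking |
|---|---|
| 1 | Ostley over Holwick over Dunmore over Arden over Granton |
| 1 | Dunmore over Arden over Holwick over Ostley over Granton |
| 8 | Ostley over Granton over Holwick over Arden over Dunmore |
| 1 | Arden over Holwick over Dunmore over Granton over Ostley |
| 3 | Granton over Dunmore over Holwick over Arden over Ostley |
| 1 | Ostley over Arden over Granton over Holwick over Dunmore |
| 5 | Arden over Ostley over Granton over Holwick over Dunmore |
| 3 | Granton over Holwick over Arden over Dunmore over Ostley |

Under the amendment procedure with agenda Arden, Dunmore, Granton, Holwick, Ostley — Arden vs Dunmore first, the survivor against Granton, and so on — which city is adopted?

Ostley

Round 1: Arden vs Dunmore — 18–5, Arden advances.
Round 2: Arden vs Granton — 9–14, Granton advances.
Round 3: Granton vs Holwick — 20–3, Granton advances.
Round 4: Granton vs Ostley — 7–16, Ostley advances.
The agenda winner is Ostley.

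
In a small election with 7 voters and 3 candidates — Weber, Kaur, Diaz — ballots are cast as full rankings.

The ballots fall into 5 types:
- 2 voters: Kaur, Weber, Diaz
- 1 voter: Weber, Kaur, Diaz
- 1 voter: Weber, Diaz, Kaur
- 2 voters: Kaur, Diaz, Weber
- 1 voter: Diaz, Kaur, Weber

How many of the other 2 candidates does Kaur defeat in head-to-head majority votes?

2

Kaur against each rival (7 voters):
Kaur vs Weber: 5 to 2, Kaur.
Kaur vs Diaz: Kaur, 5–2.
Kaur beats Weber, Diaz — 2 pairwise wins.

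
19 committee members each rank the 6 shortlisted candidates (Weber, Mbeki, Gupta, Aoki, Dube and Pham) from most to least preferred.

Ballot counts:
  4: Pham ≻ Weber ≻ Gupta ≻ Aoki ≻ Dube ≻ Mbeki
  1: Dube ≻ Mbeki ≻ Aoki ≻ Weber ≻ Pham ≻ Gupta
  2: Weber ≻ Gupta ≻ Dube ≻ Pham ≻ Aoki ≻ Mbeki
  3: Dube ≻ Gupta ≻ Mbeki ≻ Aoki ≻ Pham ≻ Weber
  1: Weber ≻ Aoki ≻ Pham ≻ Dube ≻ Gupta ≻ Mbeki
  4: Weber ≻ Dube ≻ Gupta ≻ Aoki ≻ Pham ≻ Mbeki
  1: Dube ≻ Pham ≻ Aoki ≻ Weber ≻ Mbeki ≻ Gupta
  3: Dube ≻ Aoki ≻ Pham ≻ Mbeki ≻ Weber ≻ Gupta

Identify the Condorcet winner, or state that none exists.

none

Head-to-head results (19 committee members):
Weber–Mbeki: Weber 12–7.
Weber–Gupta: Weber 16–3.
Weber vs Aoki: Weber, 11–8.
Weber vs Dube: Weber, 11–8.
Weber–Pham: Pham 11–8.
Mbeki vs Gupta: Gupta, 14–5.
Mbeki vs Aoki: Aoki, 15–4.
Mbeki–Dube: Dube 19–0.
Mbeki vs Pham: Pham wins 15–4.
Gupta vs Aoki: Gupta wins 13–6.
Gupta vs Dube: Dube wins 13–6.
Gupta vs Pham: Pham wins 10–9.
Aoki–Dube: Dube 14–5.
Aoki vs Pham: Aoki wins 12–7.
Dube–Pham: Dube 14–5.
Each candidate drops at least one matchup (Weber loses to Pham; Mbeki loses to Weber; Gupta loses to Weber; Aoki loses to Weber; Dube loses to Weber; Pham loses to Aoki); the cycle Weber beats Aoki beats Pham beats Weber rules out a Condorcet winner.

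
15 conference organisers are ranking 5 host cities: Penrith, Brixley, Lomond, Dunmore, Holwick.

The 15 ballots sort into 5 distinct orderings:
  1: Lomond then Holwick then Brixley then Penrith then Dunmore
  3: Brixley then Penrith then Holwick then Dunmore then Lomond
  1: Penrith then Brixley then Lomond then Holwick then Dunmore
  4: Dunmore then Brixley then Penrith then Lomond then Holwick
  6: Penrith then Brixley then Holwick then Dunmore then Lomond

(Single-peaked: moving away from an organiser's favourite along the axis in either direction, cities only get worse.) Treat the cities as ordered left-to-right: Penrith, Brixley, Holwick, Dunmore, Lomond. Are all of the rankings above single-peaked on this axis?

Axis positions: Penrith=1, Brixley=2, Holwick=3, Dunmore=4, Lomond=5.
Bloc 1: ranking walks positions 5-3-2-1-4; Holwick is ranked above Dunmore even though Dunmore lies between Holwick and the peak Lomond on the axis — preferences dip and rise again. Not single-peaked.
Bloc 2 (peak Brixley at position 2): ranking walks positions 2-1-3-4-5, expanding outward from the peak — single-peaked.
Bloc 3: ranking walks positions 1-2-5-3-4; Lomond is ranked above Holwick even though Holwick lies between Lomond and the peak Penrith on the axis — preferences dip and rise again. Not single-peaked.
Bloc 4: ranking walks positions 4-2-1-5-3; Brixley is ranked above Holwick even though Holwick lies between Brixley and the peak Dunmore on the axis — preferences dip and rise again. Not single-peaked.
Bloc 5 (peak Penrith at position 1): ranking walks positions 1-2-3-4-5, expanding outward from the peak — single-peaked.
Bloc 1 violates single-peakedness, so the profile is not single-peaked on this axis.

no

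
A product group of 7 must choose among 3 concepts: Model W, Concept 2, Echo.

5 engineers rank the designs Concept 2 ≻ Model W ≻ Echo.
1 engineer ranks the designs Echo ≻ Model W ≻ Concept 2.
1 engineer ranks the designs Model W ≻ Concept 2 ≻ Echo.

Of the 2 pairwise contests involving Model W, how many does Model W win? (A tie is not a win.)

Model W against each rival (7 engineers):
Model W vs Concept 2: Concept 2, 5–2.
Model W vs Echo: 6 to 1, Model W.
Model W beats Echo; loses to Concept 2 — 1 pairwise win.

1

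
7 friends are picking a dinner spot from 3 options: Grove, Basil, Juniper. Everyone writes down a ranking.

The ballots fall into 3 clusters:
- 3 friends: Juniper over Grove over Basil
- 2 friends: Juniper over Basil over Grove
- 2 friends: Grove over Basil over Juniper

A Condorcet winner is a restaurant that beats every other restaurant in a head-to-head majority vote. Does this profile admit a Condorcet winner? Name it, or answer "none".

Head-to-head results (7 friends):
Grove vs Basil: Grove, 5–2.
Grove vs Juniper: Juniper, 5–2.
Basil vs Juniper: Juniper, 5–2.
Only Juniper has no losses; Juniper is the Condorcet winner.

Juniper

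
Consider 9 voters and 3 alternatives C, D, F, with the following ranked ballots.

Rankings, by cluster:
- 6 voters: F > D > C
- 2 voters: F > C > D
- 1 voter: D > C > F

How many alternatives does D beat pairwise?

D against each rival (9 voters):
D vs C: 6+1 = 7 for D, 2 for C — D by 7–2.
D vs F: D preferred on 1 ballot; F wins 8–1.
D beats C; loses to F — 1 pairwise win.

1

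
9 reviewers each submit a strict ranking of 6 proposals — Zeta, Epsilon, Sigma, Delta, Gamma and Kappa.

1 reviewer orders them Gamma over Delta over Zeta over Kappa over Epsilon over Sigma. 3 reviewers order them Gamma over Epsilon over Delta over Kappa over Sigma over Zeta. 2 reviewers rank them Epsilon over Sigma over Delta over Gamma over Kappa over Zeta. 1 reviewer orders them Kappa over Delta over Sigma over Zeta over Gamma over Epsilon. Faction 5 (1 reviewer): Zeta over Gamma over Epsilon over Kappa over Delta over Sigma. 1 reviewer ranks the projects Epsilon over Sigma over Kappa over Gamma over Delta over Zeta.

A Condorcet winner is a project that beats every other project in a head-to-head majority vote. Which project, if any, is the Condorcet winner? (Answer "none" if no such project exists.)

Gamma

Check each pair by majority over 9 ballots:
Zeta vs Epsilon: 3 to 6, Epsilon.
Zeta vs Sigma: Zeta is ranked higher on 1+1 = 2 ballots, Sigma on 7. Sigma wins 7–2.
Zeta vs Delta: Zeta is ranked higher on 1 ballot, Delta on 8. Delta wins 8–1.
Zeta vs Gamma: Zeta preferred on 1+1 = 2 ballots; Gamma wins 7–2.
Zeta vs Kappa: 1+1 = 2 for Zeta, 7 for Kappa — Kappa by 7–2.
Epsilon vs Sigma: Epsilon is ranked higher on 1+3+2+1+1 = 8 ballots, Sigma on 1. Epsilon wins 8–1.
Epsilon vs Delta: 7 to 2, Epsilon.
Epsilon vs Gamma: Epsilon is ranked higher on 2+1 = 3 ballots, Gamma on 6. Gamma wins 6–3.
Epsilon vs Kappa: 3+2+1+1 = 7 for Epsilon, 2 for Kappa — Epsilon by 7–2.
Sigma vs Delta: 2+1 = 3 for Sigma, 6 for Delta — Delta by 6–3.
Sigma vs Gamma: 4 to 5, Gamma.
Sigma vs Kappa: Sigma preferred on 2+1 = 3 ballots; Kappa wins 6–3.
Delta vs Gamma: 2+1 = 3 for Delta, 6 for Gamma — Gamma by 6–3.
Delta vs Kappa: Delta is ranked higher on 1+3+2 = 6 ballots, Kappa on 3. Delta wins 6–3.
Gamma vs Kappa: 7 to 2, Gamma.
Gamma defeats every rival head-to-head and is the Condorcet winner.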